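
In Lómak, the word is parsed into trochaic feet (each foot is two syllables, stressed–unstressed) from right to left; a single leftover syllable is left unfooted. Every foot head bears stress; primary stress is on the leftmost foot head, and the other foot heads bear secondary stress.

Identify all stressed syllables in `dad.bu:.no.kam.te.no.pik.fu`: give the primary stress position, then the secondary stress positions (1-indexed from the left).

primary 1, secondary 3, 5, 7

Parse right to left into trochaic (ˈσσ) feet: (ˈdad.bu:) (ˈno.kam) (ˈte.no) (ˈpik.fu).
Foot heads (stressed positions): 1, 3, 5, 7.
End Rule Leftmost: primary stress on the leftmost head = syllable 1.
Secondary stress on 3, 5, 7: ˈdad.bu:.ˌno.kam.ˌte.no.ˌpik.fu.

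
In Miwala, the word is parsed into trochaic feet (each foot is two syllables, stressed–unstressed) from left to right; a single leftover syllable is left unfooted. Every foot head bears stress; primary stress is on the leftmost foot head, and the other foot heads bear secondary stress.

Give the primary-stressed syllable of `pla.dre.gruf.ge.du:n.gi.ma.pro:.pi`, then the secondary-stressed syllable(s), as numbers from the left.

primary 1, secondary 3, 5, 7

Parse left to right into trochaic (ˈσσ) feet: (ˈpla.dre) (ˈgruf.ge) (ˈdu:n.gi) (ˈma.pro:) pi. Syllable 9 is left unfooted.
Foot heads (stressed positions): 1, 3, 5, 7.
End Rule Leftmost: primary stress on the leftmost head = syllable 1.
Secondary stress on 3, 5, 7: ˈpla.dre.ˌgruf.ge.ˌdu:n.gi.ˌma.pro:.pi.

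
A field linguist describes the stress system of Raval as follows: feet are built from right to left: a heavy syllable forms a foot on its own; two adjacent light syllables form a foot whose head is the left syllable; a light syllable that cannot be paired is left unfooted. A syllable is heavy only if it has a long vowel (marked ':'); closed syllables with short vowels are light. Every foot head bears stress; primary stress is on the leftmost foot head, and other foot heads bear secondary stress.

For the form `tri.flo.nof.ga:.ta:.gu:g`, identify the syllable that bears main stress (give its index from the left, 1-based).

Weights: 1 tri L, 2 flo L, 3 nof L, 4 ga: H, 5 ta: H, 6 gu:g H.
Parse right to left (heavy = foot alone; LL = one foot; stranded L unfooted): tri (ˈflo.nof) (ˈga:) (ˈta:) (ˈgu:g).
Foot heads: 2, 4, 5, 6.
Primary stress on the leftmost head = syllable 2.
Primary stress: syllable 2 → tri.ˈflo.nof.ga:.ta:.gu:g.

2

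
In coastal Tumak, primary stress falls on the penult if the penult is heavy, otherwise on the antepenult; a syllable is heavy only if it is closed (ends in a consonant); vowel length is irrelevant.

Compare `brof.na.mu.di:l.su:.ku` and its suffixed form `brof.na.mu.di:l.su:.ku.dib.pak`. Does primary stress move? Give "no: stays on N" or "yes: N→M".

Base `brof.na.mu.di:l.su:.ku` (6 syllables):
  Weights: 4 di:l H, 5 su: L, 6 ku L.
  The penult (syllable 5, su:) is light, so stress falls on the antepenult (syllable 4, di:l).
  → primary stress on syllable 4.
Suffixed `brof.na.mu.di:l.su:.ku.dib.pak` (8 syllables):
  Weights: 6 ku L, 7 dib H, 8 pak H.
  The penult (syllable 7, dib) is heavy, so it takes stress.
  → primary stress on syllable 7.

yes: 4→7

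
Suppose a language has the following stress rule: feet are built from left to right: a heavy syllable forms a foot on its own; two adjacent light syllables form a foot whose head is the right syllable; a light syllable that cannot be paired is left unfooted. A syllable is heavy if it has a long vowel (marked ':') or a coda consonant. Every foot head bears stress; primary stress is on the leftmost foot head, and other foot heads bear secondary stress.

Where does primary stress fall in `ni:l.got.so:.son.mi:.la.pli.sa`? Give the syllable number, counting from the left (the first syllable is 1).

1

Weights: 1 ni:l H, 2 got H, 3 so: H, 4 son H, 5 mi: H, 6 la L, 7 pli L, 8 sa L.
Parse left to right (heavy = foot alone; LL = one foot; stranded L unfooted): (ˈni:l) (ˈgot) (ˈso:) (ˈson) (ˈmi:) (la.ˈpli) sa.
Foot heads: 1, 2, 3, 4, 5, 7.
Primary stress on the leftmost head = syllable 1.
Primary stress: syllable 1 → ˈni:l.got.so:.son.mi:.la.pli.sa.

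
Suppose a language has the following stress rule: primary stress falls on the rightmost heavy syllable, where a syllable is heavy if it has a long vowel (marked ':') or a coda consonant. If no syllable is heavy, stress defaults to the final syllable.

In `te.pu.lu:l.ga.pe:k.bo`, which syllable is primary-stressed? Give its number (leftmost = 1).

5

Weights: 1 te L, 2 pu L, 3 lu:l H, 4 ga L, 5 pe:k H, 6 bo L.
Heavy syllables in the domain: 3, 5. The rightmost is syllable 5 (pe:k).
Primary stress: syllable 5 → te.pu.lu:l.ga.ˈpe:k.bo.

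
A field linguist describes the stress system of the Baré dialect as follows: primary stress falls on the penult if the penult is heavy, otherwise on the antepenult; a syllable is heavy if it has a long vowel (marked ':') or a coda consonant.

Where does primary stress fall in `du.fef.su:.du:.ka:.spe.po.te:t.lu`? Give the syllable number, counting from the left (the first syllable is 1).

8

Weights: 7 po L, 8 te:t H, 9 lu L.
The penult (syllable 8, te:t) is heavy, so it takes stress.
Primary stress: syllable 8 → du.fef.su:.du:.ka:.spe.po.ˈte:t.lu.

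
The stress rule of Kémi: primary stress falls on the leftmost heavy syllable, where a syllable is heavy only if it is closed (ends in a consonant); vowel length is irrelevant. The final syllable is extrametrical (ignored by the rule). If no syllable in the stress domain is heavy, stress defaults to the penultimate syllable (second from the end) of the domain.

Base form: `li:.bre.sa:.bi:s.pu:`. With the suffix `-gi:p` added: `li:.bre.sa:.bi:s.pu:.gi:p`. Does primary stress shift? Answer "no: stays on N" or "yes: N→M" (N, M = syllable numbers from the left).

no: stays on 4

Base `li:.bre.sa:.bi:s.pu:` (5 syllables):
  The final syllable (5, pu:) is extrametrical; the stress domain is syllables 1–4.
  Weights: 1 li: L, 2 bre L, 3 sa: L, 4 bi:s H.
  Heavy syllables in the domain: 4. The leftmost is syllable 4 (bi:s).
  → primary stress on syllable 4.
Suffixed `li:.bre.sa:.bi:s.pu:.gi:p` (6 syllables):
  The final syllable (6, gi:p) is extrametrical; the stress domain is syllables 1–5.
  Weights: 1 li: L, 2 bre L, 3 sa: L, 4 bi:s H, 5 pu: L.
  Heavy syllables in the domain: 4. The leftmost is syllable 4 (bi:s).
  → primary stress on syllable 4.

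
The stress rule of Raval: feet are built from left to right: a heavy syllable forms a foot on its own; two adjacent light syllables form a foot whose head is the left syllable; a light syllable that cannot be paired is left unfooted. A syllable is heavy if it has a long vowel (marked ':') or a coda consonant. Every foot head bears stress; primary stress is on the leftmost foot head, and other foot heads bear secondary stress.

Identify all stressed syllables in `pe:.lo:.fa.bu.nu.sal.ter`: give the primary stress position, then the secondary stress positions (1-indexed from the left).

primary 1, secondary 2, 3, 6, 7

Weights: 1 pe: H, 2 lo: H, 3 fa L, 4 bu L, 5 nu L, 6 sal H, 7 ter H.
Parse left to right (heavy = foot alone; LL = one foot; stranded L unfooted): (ˈpe:) (ˈlo:) (ˈfa.bu) nu (ˈsal) (ˈter).
Foot heads: 1, 2, 3, 6, 7.
Primary stress on the leftmost head = syllable 1.
Secondary stress on 2, 3, 6, 7: ˈpe:.ˌlo:.ˌfa.bu.nu.ˌsal.ˌter.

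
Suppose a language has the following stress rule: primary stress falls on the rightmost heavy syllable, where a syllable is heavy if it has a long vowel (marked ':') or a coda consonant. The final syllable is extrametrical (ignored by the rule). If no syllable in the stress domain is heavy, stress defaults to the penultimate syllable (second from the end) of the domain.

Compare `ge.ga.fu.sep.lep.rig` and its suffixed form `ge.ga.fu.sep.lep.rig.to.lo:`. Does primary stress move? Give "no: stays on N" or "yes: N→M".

Base `ge.ga.fu.sep.lep.rig` (6 syllables):
  The final syllable (6, rig) is extrametrical; the stress domain is syllables 1–5.
  Weights: 1 ge L, 2 ga L, 3 fu L, 4 sep H, 5 lep H.
  Heavy syllables in the domain: 4, 5. The rightmost is syllable 5 (lep).
  → primary stress on syllable 5.
Suffixed `ge.ga.fu.sep.lep.rig.to.lo:` (8 syllables):
  The final syllable (8, lo:) is extrametrical; the stress domain is syllables 1–7.
  Weights: 1 ge L, 2 ga L, 3 fu L, 4 sep H, 5 lep H, 6 rig H, 7 to L.
  Heavy syllables in the domain: 4, 5, 6. The rightmost is syllable 6 (rig).
  → primary stress on syllable 6.

yes: 5→6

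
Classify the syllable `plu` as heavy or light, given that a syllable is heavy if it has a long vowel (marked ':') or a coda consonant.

`plu`: short vowel, open (no coda). Short vowel, open → light.

light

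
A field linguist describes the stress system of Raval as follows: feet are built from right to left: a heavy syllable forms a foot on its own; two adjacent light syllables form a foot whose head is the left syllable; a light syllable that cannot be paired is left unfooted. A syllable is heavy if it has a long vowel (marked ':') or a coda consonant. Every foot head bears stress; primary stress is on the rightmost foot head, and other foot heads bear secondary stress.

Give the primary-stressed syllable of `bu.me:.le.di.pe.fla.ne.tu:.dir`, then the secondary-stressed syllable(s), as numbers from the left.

Weights: 1 bu L, 2 me: H, 3 le L, 4 di L, 5 pe L, 6 fla L, 7 ne L, 8 tu: H, 9 dir H.
Parse right to left (heavy = foot alone; LL = one foot; stranded L unfooted): bu (ˈme:) le (ˈdi.pe) (ˈfla.ne) (ˈtu:) (ˈdir).
Foot heads: 2, 4, 6, 8, 9.
Primary stress on the rightmost head = syllable 9.
Secondary stress on 2, 4, 6, 8: bu.ˌme:.le.ˌdi.pe.ˌfla.ne.ˌtu:.ˈdir.

primary 9, secondary 2, 4, 6, 8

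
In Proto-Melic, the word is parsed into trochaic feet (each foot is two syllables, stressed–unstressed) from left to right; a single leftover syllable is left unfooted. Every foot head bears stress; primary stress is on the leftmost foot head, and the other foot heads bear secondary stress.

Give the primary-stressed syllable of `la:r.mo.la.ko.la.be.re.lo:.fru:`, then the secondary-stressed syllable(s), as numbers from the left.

Parse left to right into trochaic (ˈσσ) feet: (ˈla:r.mo) (ˈla.ko) (ˈla.be) (ˈre.lo:) fru:. Syllable 9 is left unfooted.
Foot heads (stressed positions): 1, 3, 5, 7.
End Rule Leftmost: primary stress on the leftmost head = syllable 1.
Secondary stress on 3, 5, 7: ˈla:r.mo.ˌla.ko.ˌla.be.ˌre.lo:.fru:.

primary 1, secondary 3, 5, 7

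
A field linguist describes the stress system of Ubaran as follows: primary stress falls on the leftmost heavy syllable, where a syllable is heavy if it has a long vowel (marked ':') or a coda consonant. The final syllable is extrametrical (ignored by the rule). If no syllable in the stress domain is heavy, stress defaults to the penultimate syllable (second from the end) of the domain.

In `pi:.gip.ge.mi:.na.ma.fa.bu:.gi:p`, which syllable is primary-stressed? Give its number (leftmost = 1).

1

The final syllable (9, gi:p) is extrametrical; the stress domain is syllables 1–8.
Weights: 1 pi: H, 2 gip H, 3 ge L, 4 mi: H, 5 na L, 6 ma L, 7 fa L, 8 bu: H.
Heavy syllables in the domain: 1, 2, 4, 8. The leftmost is syllable 1 (pi:).
Primary stress: syllable 1 → ˈpi:.gip.ge.mi:.na.ma.fa.bu:.gi:p.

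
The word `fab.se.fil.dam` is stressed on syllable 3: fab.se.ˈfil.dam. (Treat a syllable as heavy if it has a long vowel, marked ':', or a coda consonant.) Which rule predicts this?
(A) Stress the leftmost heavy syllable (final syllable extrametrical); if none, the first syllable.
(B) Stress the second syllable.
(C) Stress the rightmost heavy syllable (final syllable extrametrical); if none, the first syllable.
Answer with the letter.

C

Rule A → syllable 1 (observed: 3).
Rule B → syllable 2 (observed: 3).
Rule C → syllable 3 ✓.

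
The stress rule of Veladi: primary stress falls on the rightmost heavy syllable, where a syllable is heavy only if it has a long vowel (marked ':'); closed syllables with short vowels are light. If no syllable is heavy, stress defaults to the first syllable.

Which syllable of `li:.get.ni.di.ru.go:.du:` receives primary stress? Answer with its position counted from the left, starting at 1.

7

Weights: 1 li: H, 2 get L, 3 ni L, 4 di L, 5 ru L, 6 go: H, 7 du: H.
Heavy syllables in the domain: 1, 6, 7. The rightmost is syllable 7 (du:).
Primary stress: syllable 7 → li:.get.ni.di.ru.go:.ˈdu:.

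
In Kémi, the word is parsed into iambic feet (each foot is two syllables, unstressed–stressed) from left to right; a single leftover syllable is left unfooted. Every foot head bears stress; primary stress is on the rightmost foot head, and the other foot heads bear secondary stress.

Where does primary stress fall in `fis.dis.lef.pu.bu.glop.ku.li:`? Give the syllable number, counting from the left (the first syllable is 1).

8

Parse left to right into iambic (σˈσ) feet: (fis.ˈdis) (lef.ˈpu) (bu.ˈglop) (ku.ˈli:).
Foot heads (stressed positions): 2, 4, 6, 8.
End Rule Rightmost: primary stress on the rightmost head = syllable 8.
Primary stress: syllable 8 → fis.dis.lef.pu.bu.glop.ku.ˈli:.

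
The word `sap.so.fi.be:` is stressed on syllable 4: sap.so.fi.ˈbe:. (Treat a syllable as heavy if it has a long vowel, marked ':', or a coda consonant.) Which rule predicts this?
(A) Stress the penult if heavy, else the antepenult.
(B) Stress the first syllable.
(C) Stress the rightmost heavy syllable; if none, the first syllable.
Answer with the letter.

Rule A → syllable 2 (observed: 4).
Rule B → syllable 1 (observed: 4).
Rule C → syllable 4 ✓.

C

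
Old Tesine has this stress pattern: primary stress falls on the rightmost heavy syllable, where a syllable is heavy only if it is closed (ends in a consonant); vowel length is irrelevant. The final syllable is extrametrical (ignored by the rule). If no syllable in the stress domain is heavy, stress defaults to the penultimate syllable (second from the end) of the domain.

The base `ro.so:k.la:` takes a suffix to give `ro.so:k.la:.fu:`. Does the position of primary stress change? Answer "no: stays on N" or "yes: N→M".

no: stays on 2

Base `ro.so:k.la:` (3 syllables):
  The final syllable (3, la:) is extrametrical; the stress domain is syllables 1–2.
  Weights: 1 ro L, 2 so:k H.
  Heavy syllables in the domain: 2. The rightmost is syllable 2 (so:k).
  → primary stress on syllable 2.
Suffixed `ro.so:k.la:.fu:` (4 syllables):
  The final syllable (4, fu:) is extrametrical; the stress domain is syllables 1–3.
  Weights: 1 ro L, 2 so:k H, 3 la: L.
  Heavy syllables in the domain: 2. The rightmost is syllable 2 (so:k).
  → primary stress on syllable 2.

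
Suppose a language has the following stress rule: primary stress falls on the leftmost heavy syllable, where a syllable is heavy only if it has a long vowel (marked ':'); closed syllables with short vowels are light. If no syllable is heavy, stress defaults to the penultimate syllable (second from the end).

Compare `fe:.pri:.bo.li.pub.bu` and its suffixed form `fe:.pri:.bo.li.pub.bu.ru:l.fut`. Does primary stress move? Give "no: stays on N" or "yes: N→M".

Base `fe:.pri:.bo.li.pub.bu` (6 syllables):
  Weights: 1 fe: H, 2 pri: H, 3 bo L, 4 li L, 5 pub L, 6 bu L.
  Heavy syllables in the domain: 1, 2. The leftmost is syllable 1 (fe:).
  → primary stress on syllable 1.
Suffixed `fe:.pri:.bo.li.pub.bu.ru:l.fut` (8 syllables):
  Weights: 1 fe: H, 2 pri: H, 3 bo L, 4 li L, 5 pub L, 6 bu L, 7 ru:l H, 8 fut L.
  Heavy syllables in the domain: 1, 2, 7. The leftmost is syllable 1 (fe:).
  → primary stress on syllable 1.

no: stays on 1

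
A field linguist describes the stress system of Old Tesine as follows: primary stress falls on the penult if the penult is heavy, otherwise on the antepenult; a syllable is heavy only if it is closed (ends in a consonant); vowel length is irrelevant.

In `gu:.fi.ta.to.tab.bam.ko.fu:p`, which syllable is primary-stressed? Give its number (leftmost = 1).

6

Weights: 6 bam H, 7 ko L, 8 fu:p H.
The penult (syllable 7, ko) is light, so stress falls on the antepenult (syllable 6, bam).
Primary stress: syllable 6 → gu:.fi.ta.to.tab.ˈbam.ko.fu:p.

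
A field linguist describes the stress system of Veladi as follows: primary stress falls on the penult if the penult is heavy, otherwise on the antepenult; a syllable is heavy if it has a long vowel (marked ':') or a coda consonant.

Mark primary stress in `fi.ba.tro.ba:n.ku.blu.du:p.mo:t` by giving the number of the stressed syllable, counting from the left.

7

Weights: 6 blu L, 7 du:p H, 8 mo:t H.
The penult (syllable 7, du:p) is heavy, so it takes stress.
Primary stress: syllable 7 → fi.ba.tro.ba:n.ku.blu.ˈdu:p.mo:t.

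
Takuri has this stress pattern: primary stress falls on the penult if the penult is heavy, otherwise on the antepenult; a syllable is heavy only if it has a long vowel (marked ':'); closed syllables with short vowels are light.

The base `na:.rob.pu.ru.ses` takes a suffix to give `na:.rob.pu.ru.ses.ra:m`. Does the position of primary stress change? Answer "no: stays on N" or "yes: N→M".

Base `na:.rob.pu.ru.ses` (5 syllables):
  Weights: 3 pu L, 4 ru L, 5 ses L.
  The penult (syllable 4, ru) is light, so stress falls on the antepenult (syllable 3, pu).
  → primary stress on syllable 3.
Suffixed `na:.rob.pu.ru.ses.ra:m` (6 syllables):
  Weights: 4 ru L, 5 ses L, 6 ra:m H.
  The penult (syllable 5, ses) is light, so stress falls on the antepenult (syllable 4, ru).
  → primary stress on syllable 4.

yes: 3→4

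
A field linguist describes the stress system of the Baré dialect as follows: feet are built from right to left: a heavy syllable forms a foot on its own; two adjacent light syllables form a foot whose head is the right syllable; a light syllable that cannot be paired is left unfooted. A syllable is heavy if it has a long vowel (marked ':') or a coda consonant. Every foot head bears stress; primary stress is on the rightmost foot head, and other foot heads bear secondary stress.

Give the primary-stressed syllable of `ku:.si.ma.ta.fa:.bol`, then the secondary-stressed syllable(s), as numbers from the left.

primary 6, secondary 1, 4, 5

Weights: 1 ku: H, 2 si L, 3 ma L, 4 ta L, 5 fa: H, 6 bol H.
Parse right to left (heavy = foot alone; LL = one foot; stranded L unfooted): (ˈku:) si (ma.ˈta) (ˈfa:) (ˈbol).
Foot heads: 1, 4, 5, 6.
Primary stress on the rightmost head = syllable 6.
Secondary stress on 1, 4, 5: ˌku:.si.ma.ˌta.ˌfa:.ˈbol.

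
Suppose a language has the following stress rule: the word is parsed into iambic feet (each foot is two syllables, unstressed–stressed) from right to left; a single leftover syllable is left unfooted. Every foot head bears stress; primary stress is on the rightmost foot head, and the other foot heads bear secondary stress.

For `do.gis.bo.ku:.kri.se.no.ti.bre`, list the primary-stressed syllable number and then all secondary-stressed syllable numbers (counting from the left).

primary 9, secondary 3, 5, 7

Parse right to left into iambic (σˈσ) feet: do (gis.ˈbo) (ku:.ˈkri) (se.ˈno) (ti.ˈbre). Syllable 1 is left unfooted.
Foot heads (stressed positions): 3, 5, 7, 9.
End Rule Rightmost: primary stress on the rightmost head = syllable 9.
Secondary stress on 3, 5, 7: do.gis.ˌbo.ku:.ˌkri.se.ˌno.ti.ˈbre.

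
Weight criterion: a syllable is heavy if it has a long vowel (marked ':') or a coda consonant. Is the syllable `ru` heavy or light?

`ru`: short vowel, open (no coda). Short vowel, open → light.

light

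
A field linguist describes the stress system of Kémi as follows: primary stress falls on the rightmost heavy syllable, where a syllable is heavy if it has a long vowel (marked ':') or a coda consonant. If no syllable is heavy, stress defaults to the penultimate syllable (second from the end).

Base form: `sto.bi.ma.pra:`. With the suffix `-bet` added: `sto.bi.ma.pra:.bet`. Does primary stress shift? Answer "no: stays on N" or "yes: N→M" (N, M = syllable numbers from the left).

yes: 4→5

Base `sto.bi.ma.pra:` (4 syllables):
  Weights: 1 sto L, 2 bi L, 3 ma L, 4 pra: H.
  Heavy syllables in the domain: 4. The rightmost is syllable 4 (pra:).
  → primary stress on syllable 4.
Suffixed `sto.bi.ma.pra:.bet` (5 syllables):
  Weights: 1 sto L, 2 bi L, 3 ma L, 4 pra: H, 5 bet H.
  Heavy syllables in the domain: 4, 5. The rightmost is syllable 5 (bet).
  → primary stress on syllable 5.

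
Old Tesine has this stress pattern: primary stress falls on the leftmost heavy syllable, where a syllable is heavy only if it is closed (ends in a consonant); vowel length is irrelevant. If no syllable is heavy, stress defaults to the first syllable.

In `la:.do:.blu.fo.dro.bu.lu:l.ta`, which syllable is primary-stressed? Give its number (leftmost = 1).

7

Weights: 1 la: L, 2 do: L, 3 blu L, 4 fo L, 5 dro L, 6 bu L, 7 lu:l H, 8 ta L.
Heavy syllables in the domain: 7. The leftmost is syllable 7 (lu:l).
Primary stress: syllable 7 → la:.do:.blu.fo.dro.bu.ˈlu:l.ta.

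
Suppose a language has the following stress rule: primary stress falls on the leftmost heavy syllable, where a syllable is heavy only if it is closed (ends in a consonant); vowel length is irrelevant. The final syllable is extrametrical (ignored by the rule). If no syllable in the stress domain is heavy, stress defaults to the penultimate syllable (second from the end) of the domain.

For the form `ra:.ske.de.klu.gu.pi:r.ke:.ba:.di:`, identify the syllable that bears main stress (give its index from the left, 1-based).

6

The final syllable (9, di:) is extrametrical; the stress domain is syllables 1–8.
Weights: 1 ra: L, 2 ske L, 3 de L, 4 klu L, 5 gu L, 6 pi:r H, 7 ke: L, 8 ba: L.
Heavy syllables in the domain: 6. The leftmost is syllable 6 (pi:r).
Primary stress: syllable 6 → ra:.ske.de.klu.gu.ˈpi:r.ke:.ba:.di:.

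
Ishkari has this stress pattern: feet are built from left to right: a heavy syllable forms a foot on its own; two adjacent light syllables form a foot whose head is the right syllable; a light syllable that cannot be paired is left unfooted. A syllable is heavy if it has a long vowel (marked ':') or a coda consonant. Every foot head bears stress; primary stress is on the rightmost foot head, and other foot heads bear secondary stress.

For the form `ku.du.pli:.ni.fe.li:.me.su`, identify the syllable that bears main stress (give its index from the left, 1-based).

Weights: 1 ku L, 2 du L, 3 pli: H, 4 ni L, 5 fe L, 6 li: H, 7 me L, 8 su L.
Parse left to right (heavy = foot alone; LL = one foot; stranded L unfooted): (ku.ˈdu) (ˈpli:) (ni.ˈfe) (ˈli:) (me.ˈsu).
Foot heads: 2, 3, 5, 6, 8.
Primary stress on the rightmost head = syllable 8.
Primary stress: syllable 8 → ku.du.pli:.ni.fe.li:.me.ˈsu.

8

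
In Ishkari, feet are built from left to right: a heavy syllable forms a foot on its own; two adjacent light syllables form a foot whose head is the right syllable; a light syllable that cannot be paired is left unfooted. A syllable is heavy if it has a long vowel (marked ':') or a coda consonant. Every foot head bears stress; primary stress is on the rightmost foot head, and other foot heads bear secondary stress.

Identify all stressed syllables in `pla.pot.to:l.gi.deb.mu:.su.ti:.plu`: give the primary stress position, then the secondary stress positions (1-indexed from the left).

Weights: 1 pla L, 2 pot H, 3 to:l H, 4 gi L, 5 deb H, 6 mu: H, 7 su L, 8 ti: H, 9 plu L.
Parse left to right (heavy = foot alone; LL = one foot; stranded L unfooted): pla (ˈpot) (ˈto:l) gi (ˈdeb) (ˈmu:) su (ˈti:) plu.
Foot heads: 2, 3, 5, 6, 8.
Primary stress on the rightmost head = syllable 8.
Secondary stress on 2, 3, 5, 6: pla.ˌpot.ˌto:l.gi.ˌdeb.ˌmu:.su.ˈti:.plu.

primary 8, secondary 2, 3, 5, 6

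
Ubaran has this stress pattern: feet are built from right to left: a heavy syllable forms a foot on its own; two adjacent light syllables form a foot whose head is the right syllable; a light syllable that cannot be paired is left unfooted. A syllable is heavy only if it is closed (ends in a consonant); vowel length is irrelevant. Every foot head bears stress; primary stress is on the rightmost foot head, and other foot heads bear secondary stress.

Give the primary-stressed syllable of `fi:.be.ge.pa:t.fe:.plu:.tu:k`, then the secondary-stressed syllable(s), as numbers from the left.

Weights: 1 fi: L, 2 be L, 3 ge L, 4 pa:t H, 5 fe: L, 6 plu: L, 7 tu:k H.
Parse right to left (heavy = foot alone; LL = one foot; stranded L unfooted): fi: (be.ˈge) (ˈpa:t) (fe:.ˈplu:) (ˈtu:k).
Foot heads: 3, 4, 6, 7.
Primary stress on the rightmost head = syllable 7.
Secondary stress on 3, 4, 6: fi:.be.ˌge.ˌpa:t.fe:.ˌplu:.ˈtu:k.

primary 7, secondary 3, 4, 6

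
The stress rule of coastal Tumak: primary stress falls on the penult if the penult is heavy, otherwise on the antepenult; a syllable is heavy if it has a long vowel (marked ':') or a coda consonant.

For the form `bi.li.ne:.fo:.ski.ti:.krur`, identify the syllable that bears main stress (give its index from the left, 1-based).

6

Weights: 5 ski L, 6 ti: H, 7 krur H.
The penult (syllable 6, ti:) is heavy, so it takes stress.
Primary stress: syllable 6 → bi.li.ne:.fo:.ski.ˈti:.krur.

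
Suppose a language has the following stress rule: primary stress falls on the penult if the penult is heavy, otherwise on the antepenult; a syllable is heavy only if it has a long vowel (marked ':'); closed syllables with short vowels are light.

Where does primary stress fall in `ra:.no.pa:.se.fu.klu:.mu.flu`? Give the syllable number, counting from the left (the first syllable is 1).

Weights: 6 klu: H, 7 mu L, 8 flu L.
The penult (syllable 7, mu) is light, so stress falls on the antepenult (syllable 6, klu:).
Primary stress: syllable 6 → ra:.no.pa:.se.fu.ˈklu:.mu.flu.

6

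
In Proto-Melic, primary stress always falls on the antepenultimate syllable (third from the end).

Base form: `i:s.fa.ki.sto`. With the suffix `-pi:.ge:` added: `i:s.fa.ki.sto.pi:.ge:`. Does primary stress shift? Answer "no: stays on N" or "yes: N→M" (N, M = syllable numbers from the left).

Base `i:s.fa.ki.sto` (4 syllables):
  The word has 4 syllables; the antepenultimate syllable (third from the end) is syllable 2 (fa).
  → primary stress on syllable 2.
Suffixed `i:s.fa.ki.sto.pi:.ge:` (6 syllables):
  The word has 6 syllables; the antepenultimate syllable (third from the end) is syllable 4 (sto).
  → primary stress on syllable 4.

yes: 2→4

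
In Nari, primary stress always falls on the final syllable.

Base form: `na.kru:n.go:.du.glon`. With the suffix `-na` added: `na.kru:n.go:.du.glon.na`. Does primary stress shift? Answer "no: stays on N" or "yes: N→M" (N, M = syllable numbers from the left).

Base `na.kru:n.go:.du.glon` (5 syllables):
  The word has 5 syllables; the final syllable is syllable 5 (glon).
  → primary stress on syllable 5.
Suffixed `na.kru:n.go:.du.glon.na` (6 syllables):
  The word has 6 syllables; the final syllable is syllable 6 (na).
  → primary stress on syllable 6.

yes: 5→6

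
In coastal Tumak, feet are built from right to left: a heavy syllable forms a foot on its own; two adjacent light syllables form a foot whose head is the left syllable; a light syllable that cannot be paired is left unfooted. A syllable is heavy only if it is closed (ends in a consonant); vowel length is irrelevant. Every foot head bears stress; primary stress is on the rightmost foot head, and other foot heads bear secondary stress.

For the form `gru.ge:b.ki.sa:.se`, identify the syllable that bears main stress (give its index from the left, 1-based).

4

Weights: 1 gru L, 2 ge:b H, 3 ki L, 4 sa: L, 5 se L.
Parse right to left (heavy = foot alone; LL = one foot; stranded L unfooted): gru (ˈge:b) ki (ˈsa:.se).
Foot heads: 2, 4.
Primary stress on the rightmost head = syllable 4.
Primary stress: syllable 4 → gru.ge:b.ki.ˈsa:.se.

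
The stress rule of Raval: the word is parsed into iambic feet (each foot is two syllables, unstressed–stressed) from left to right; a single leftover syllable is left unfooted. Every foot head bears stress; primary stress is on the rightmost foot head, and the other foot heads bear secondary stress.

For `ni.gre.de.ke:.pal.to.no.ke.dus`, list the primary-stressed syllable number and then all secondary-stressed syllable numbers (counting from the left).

primary 8, secondary 2, 4, 6

Parse left to right into iambic (σˈσ) feet: (ni.ˈgre) (de.ˈke:) (pal.ˈto) (no.ˈke) dus. Syllable 9 is left unfooted.
Foot heads (stressed positions): 2, 4, 6, 8.
End Rule Rightmost: primary stress on the rightmost head = syllable 8.
Secondary stress on 2, 4, 6: ni.ˌgre.de.ˌke:.pal.ˌto.no.ˈke.dus.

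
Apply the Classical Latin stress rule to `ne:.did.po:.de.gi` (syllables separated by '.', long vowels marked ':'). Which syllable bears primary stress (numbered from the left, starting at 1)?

Classical Latin: stress the penult if heavy (long vowel or closed), else the antepenult.
Weights: 3 po: H, 4 de L, 5 gi L.
The penult (syllable 4, de) is light, so stress falls on the antepenult (syllable 3, po:).
Stress on syllable 3: ne:.did.ˈpo:.de.gi.

3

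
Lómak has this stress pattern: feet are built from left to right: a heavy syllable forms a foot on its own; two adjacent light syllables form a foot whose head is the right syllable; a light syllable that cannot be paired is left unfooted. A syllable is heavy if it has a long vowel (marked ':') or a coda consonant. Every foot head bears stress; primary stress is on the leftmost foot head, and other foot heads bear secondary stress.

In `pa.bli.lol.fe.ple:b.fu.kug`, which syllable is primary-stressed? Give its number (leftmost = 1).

2

Weights: 1 pa L, 2 bli L, 3 lol H, 4 fe L, 5 ple:b H, 6 fu L, 7 kug H.
Parse left to right (heavy = foot alone; LL = one foot; stranded L unfooted): (pa.ˈbli) (ˈlol) fe (ˈple:b) fu (ˈkug).
Foot heads: 2, 3, 5, 7.
Primary stress on the leftmost head = syllable 2.
Primary stress: syllable 2 → pa.ˈbli.lol.fe.ple:b.fu.kug.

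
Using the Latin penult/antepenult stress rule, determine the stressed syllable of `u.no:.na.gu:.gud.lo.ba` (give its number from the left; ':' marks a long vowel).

5

Classical Latin: stress the penult if heavy (long vowel or closed), else the antepenult.
Weights: 5 gud H, 6 lo L, 7 ba L.
The penult (syllable 6, lo) is light, so stress falls on the antepenult (syllable 5, gud).
Stress on syllable 5: u.no:.na.gu:.ˈgud.lo.ba.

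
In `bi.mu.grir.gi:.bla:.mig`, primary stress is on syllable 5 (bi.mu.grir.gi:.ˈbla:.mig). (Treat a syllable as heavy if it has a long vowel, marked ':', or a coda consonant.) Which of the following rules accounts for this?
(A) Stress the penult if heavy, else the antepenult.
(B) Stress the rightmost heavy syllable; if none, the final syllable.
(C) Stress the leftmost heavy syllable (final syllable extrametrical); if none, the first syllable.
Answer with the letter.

Rule A → syllable 5 ✓.
Rule B → syllable 6 (observed: 5).
Rule C → syllable 3 (observed: 5).

A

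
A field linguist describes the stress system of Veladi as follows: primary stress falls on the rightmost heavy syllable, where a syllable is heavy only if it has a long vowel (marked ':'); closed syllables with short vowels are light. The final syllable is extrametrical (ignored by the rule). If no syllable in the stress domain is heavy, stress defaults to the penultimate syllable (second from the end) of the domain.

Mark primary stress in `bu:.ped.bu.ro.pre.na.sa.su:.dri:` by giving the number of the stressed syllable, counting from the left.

8

The final syllable (9, dri:) is extrametrical; the stress domain is syllables 1–8.
Weights: 1 bu: H, 2 ped L, 3 bu L, 4 ro L, 5 pre L, 6 na L, 7 sa L, 8 su: H.
Heavy syllables in the domain: 1, 8. The rightmost is syllable 8 (su:).
Primary stress: syllable 8 → bu:.ped.bu.ro.pre.na.sa.ˈsu:.dri:.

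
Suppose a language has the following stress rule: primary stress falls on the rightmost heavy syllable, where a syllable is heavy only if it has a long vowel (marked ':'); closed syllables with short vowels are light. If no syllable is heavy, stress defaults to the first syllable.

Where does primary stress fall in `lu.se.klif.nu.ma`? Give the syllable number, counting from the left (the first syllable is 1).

Weights: 1 lu L, 2 se L, 3 klif L, 4 nu L, 5 ma L.
No heavy syllable in the domain; default to the first syllable = syllable 1.
Primary stress: syllable 1 → ˈlu.se.klif.nu.ma.

1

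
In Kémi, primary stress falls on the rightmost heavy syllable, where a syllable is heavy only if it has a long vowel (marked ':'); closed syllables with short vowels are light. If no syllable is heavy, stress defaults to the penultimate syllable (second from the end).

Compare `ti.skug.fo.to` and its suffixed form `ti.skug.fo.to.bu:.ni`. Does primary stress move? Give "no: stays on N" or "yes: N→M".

Base `ti.skug.fo.to` (4 syllables):
  Weights: 1 ti L, 2 skug L, 3 fo L, 4 to L.
  No heavy syllable in the domain; default to the penultimate syllable (second from the end) = syllable 3.
  → primary stress on syllable 3.
Suffixed `ti.skug.fo.to.bu:.ni` (6 syllables):
  Weights: 1 ti L, 2 skug L, 3 fo L, 4 to L, 5 bu: H, 6 ni L.
  Heavy syllables in the domain: 5. The rightmost is syllable 5 (bu:).
  → primary stress on syllable 5.

yes: 3→5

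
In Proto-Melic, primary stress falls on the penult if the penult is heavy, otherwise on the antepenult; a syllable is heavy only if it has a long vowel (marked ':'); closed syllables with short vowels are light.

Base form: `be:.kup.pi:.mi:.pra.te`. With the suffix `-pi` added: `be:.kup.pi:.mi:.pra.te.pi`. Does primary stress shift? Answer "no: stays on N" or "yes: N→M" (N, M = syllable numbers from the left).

yes: 4→5

Base `be:.kup.pi:.mi:.pra.te` (6 syllables):
  Weights: 4 mi: H, 5 pra L, 6 te L.
  The penult (syllable 5, pra) is light, so stress falls on the antepenult (syllable 4, mi:).
  → primary stress on syllable 4.
Suffixed `be:.kup.pi:.mi:.pra.te.pi` (7 syllables):
  Weights: 5 pra L, 6 te L, 7 pi L.
  The penult (syllable 6, te) is light, so stress falls on the antepenult (syllable 5, pra).
  → primary stress on syllable 5.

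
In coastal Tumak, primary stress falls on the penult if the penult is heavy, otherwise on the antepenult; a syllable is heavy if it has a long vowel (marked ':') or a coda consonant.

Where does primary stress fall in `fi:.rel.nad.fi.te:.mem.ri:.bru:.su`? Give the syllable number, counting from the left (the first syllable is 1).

8

Weights: 7 ri: H, 8 bru: H, 9 su L.
The penult (syllable 8, bru:) is heavy, so it takes stress.
Primary stress: syllable 8 → fi:.rel.nad.fi.te:.mem.ri:.ˈbru:.su.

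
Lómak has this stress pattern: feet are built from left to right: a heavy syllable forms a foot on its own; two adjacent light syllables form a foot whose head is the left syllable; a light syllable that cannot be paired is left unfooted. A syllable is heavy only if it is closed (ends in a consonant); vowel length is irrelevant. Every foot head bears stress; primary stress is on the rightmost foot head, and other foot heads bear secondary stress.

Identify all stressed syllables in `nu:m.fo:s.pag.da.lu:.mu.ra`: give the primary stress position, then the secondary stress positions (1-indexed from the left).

primary 6, secondary 1, 2, 3, 4

Weights: 1 nu:m H, 2 fo:s H, 3 pag H, 4 da L, 5 lu: L, 6 mu L, 7 ra L.
Parse left to right (heavy = foot alone; LL = one foot; stranded L unfooted): (ˈnu:m) (ˈfo:s) (ˈpag) (ˈda.lu:) (ˈmu.ra).
Foot heads: 1, 2, 3, 4, 6.
Primary stress on the rightmost head = syllable 6.
Secondary stress on 1, 2, 3, 4: ˌnu:m.ˌfo:s.ˌpag.ˌda.lu:.ˈmu.ra.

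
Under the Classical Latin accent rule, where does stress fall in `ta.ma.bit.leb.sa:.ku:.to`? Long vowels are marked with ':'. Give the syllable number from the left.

Classical Latin: stress the penult if heavy (long vowel or closed), else the antepenult.
Weights: 5 sa: H, 6 ku: H, 7 to L.
The penult (syllable 6, ku:) is heavy, so it takes stress.
Stress on syllable 6: ta.ma.bit.leb.sa:.ˈku:.to.

6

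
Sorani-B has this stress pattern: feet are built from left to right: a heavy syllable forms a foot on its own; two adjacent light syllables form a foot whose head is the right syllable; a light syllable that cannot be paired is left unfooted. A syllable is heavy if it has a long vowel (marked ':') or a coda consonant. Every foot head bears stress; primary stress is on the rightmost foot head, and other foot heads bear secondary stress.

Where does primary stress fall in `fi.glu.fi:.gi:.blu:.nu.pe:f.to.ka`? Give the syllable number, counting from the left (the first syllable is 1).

9

Weights: 1 fi L, 2 glu L, 3 fi: H, 4 gi: H, 5 blu: H, 6 nu L, 7 pe:f H, 8 to L, 9 ka L.
Parse left to right (heavy = foot alone; LL = one foot; stranded L unfooted): (fi.ˈglu) (ˈfi:) (ˈgi:) (ˈblu:) nu (ˈpe:f) (to.ˈka).
Foot heads: 2, 3, 4, 5, 7, 9.
Primary stress on the rightmost head = syllable 9.
Primary stress: syllable 9 → fi.glu.fi:.gi:.blu:.nu.pe:f.to.ˈka.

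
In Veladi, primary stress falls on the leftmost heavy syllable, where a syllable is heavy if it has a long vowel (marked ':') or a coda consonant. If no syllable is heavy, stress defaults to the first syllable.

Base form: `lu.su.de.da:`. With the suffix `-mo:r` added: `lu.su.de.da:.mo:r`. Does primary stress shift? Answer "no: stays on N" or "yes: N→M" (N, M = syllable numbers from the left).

Base `lu.su.de.da:` (4 syllables):
  Weights: 1 lu L, 2 su L, 3 de L, 4 da: H.
  Heavy syllables in the domain: 4. The leftmost is syllable 4 (da:).
  → primary stress on syllable 4.
Suffixed `lu.su.de.da:.mo:r` (5 syllables):
  Weights: 1 lu L, 2 su L, 3 de L, 4 da: H, 5 mo:r H.
  Heavy syllables in the domain: 4, 5. The leftmost is syllable 4 (da:).
  → primary stress on syllable 4.

no: stays on 4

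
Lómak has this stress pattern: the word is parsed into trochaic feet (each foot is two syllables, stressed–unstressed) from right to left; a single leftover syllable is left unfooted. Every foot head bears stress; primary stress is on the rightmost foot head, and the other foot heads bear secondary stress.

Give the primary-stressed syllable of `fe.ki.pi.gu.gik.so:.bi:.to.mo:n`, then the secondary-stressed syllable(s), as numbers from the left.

primary 8, secondary 2, 4, 6

Parse right to left into trochaic (ˈσσ) feet: fe (ˈki.pi) (ˈgu.gik) (ˈso:.bi:) (ˈto.mo:n). Syllable 1 is left unfooted.
Foot heads (stressed positions): 2, 4, 6, 8.
End Rule Rightmost: primary stress on the rightmost head = syllable 8.
Secondary stress on 2, 4, 6: fe.ˌki.pi.ˌgu.gik.ˌso:.bi:.ˈto.mo:n.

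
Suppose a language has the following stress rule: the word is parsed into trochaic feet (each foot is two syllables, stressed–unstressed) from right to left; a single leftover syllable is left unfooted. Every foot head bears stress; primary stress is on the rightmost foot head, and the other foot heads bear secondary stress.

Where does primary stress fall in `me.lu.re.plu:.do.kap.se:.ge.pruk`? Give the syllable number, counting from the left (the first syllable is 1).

Parse right to left into trochaic (ˈσσ) feet: me (ˈlu.re) (ˈplu:.do) (ˈkap.se:) (ˈge.pruk). Syllable 1 is left unfooted.
Foot heads (stressed positions): 2, 4, 6, 8.
End Rule Rightmost: primary stress on the rightmost head = syllable 8.
Primary stress: syllable 8 → me.lu.re.plu:.do.kap.se:.ˈge.pruk.

8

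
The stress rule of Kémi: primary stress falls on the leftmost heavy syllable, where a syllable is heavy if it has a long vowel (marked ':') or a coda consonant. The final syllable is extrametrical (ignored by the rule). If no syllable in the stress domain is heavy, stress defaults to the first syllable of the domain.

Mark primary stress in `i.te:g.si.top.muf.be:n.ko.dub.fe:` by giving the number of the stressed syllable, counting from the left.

2

The final syllable (9, fe:) is extrametrical; the stress domain is syllables 1–8.
Weights: 1 i L, 2 te:g H, 3 si L, 4 top H, 5 muf H, 6 be:n H, 7 ko L, 8 dub H.
Heavy syllables in the domain: 2, 4, 5, 6, 8. The leftmost is syllable 2 (te:g).
Primary stress: syllable 2 → i.ˈte:g.si.top.muf.be:n.ko.dub.fe:.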